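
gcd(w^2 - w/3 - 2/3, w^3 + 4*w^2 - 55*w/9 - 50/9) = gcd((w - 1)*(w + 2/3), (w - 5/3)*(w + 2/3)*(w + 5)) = w + 2/3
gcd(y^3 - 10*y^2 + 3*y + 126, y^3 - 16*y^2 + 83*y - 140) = y - 7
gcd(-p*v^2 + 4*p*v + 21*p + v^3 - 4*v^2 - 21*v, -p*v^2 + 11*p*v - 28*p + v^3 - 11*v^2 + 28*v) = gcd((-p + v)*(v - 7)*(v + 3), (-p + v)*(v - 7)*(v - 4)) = p*v - 7*p - v^2 + 7*v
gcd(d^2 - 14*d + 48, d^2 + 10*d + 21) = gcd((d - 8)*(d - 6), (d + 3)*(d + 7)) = 1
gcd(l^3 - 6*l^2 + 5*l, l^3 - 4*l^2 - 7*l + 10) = l^2 - 6*l + 5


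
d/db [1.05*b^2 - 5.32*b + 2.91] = 2.1*b - 5.32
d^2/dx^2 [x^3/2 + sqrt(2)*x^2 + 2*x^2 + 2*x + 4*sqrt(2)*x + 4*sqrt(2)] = 3*x + 2*sqrt(2) + 4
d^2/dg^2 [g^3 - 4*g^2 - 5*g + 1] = 6*g - 8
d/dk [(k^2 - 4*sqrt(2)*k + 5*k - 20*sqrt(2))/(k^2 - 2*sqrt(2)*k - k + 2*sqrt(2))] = 2*(-3*k^2 + sqrt(2)*k^2 + 22*sqrt(2)*k - 48 - 5*sqrt(2))/(k^4 - 4*sqrt(2)*k^3 - 2*k^3 + 9*k^2 + 8*sqrt(2)*k^2 - 16*k - 4*sqrt(2)*k + 8)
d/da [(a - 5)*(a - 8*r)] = 2*a - 8*r - 5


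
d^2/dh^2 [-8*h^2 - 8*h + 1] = -16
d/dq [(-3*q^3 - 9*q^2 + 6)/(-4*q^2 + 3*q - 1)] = 6*(2*q^4 - 3*q^3 - 3*q^2 + 11*q - 3)/(16*q^4 - 24*q^3 + 17*q^2 - 6*q + 1)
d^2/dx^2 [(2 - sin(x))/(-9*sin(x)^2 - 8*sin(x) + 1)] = 3*(-27*sin(x)^4 + 267*sin(x)^3 - 87*sin(x)^2 - 173*sin(x) - 92)/((sin(x) + 1)^2*(9*sin(x) - 1)^3)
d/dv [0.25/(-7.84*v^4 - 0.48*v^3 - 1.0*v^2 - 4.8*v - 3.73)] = (7.84*v^3 + 0.36*v^2 + 0.5*v + 1.2)/(7.84*v^4 + 0.48*v^3 + 1.0*v^2 + 4.8*v + 3.73)^2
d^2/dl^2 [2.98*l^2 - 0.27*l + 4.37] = 5.96000000000000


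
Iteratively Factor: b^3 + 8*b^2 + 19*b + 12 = (b + 1)*(b^2 + 7*b + 12) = (b + 1)*(b + 3)*(b + 4)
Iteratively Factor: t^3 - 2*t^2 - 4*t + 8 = (t - 2)*(t^2 - 4) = (t - 2)^2*(t + 2)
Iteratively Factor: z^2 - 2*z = (z - 2)*(z)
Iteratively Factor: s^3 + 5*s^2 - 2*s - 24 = (s + 3)*(s^2 + 2*s - 8) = (s - 2)*(s + 3)*(s + 4)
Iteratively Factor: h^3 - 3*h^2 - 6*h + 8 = (h + 2)*(h^2 - 5*h + 4) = (h - 1)*(h + 2)*(h - 4)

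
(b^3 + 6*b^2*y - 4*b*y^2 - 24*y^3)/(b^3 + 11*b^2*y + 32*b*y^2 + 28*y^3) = (b^2 + 4*b*y - 12*y^2)/(b^2 + 9*b*y + 14*y^2)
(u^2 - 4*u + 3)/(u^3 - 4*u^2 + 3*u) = 1/u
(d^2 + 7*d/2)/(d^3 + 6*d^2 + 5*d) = (d + 7/2)/(d^2 + 6*d + 5)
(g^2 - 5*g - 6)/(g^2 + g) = (g - 6)/g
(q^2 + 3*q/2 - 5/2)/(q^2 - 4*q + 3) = (q + 5/2)/(q - 3)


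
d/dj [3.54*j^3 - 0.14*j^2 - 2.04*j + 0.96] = 10.62*j^2 - 0.28*j - 2.04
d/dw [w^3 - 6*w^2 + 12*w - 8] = 3*w^2 - 12*w + 12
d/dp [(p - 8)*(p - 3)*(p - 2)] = 3*p^2 - 26*p + 46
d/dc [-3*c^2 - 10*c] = -6*c - 10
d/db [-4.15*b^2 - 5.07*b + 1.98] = -8.3*b - 5.07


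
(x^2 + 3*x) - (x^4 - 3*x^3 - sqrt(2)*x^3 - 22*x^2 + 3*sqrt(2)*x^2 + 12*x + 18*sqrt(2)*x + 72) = -x^4 + sqrt(2)*x^3 + 3*x^3 - 3*sqrt(2)*x^2 + 23*x^2 - 18*sqrt(2)*x - 9*x - 72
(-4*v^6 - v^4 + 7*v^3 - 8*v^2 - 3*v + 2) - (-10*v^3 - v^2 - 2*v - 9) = -4*v^6 - v^4 + 17*v^3 - 7*v^2 - v + 11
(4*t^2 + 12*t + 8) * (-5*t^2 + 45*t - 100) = -20*t^4 + 120*t^3 + 100*t^2 - 840*t - 800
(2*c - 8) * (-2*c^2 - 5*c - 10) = -4*c^3 + 6*c^2 + 20*c + 80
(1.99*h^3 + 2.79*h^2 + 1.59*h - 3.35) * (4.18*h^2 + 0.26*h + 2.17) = 8.3182*h^5 + 12.1796*h^4 + 11.6899*h^3 - 7.5353*h^2 + 2.5793*h - 7.2695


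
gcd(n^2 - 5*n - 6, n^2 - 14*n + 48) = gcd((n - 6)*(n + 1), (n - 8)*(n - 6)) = n - 6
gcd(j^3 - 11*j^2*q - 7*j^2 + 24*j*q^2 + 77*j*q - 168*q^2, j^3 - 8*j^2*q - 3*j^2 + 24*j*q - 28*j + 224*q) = -j^2 + 8*j*q + 7*j - 56*q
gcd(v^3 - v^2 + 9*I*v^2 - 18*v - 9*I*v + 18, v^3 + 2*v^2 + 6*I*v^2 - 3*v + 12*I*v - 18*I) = v^2 + v*(-1 + 6*I) - 6*I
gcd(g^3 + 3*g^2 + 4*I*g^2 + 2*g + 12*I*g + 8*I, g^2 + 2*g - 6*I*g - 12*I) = g + 2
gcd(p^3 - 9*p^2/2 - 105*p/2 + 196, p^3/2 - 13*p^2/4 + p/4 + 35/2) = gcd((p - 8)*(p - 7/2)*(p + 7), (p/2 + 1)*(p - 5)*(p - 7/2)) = p - 7/2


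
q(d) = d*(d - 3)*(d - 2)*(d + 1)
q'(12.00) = 5214.00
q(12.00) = 14040.00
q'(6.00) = 450.00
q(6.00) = 504.00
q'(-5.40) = -984.58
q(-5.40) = 1476.92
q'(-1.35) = -28.41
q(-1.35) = 6.89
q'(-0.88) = -7.78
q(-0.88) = -1.18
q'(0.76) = 2.34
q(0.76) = 3.72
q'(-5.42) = -994.24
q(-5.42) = 1496.71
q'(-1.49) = -36.85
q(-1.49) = 11.44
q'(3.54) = 40.15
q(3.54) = 13.37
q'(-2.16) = -94.62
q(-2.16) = 53.78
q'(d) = d*(d - 3)*(d - 2) + d*(d - 3)*(d + 1) + d*(d - 2)*(d + 1) + (d - 3)*(d - 2)*(d + 1) = 4*d^3 - 12*d^2 + 2*d + 6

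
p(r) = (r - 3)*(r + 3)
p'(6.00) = 12.00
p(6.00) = 27.00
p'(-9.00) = -18.00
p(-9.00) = 72.00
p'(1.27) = 2.54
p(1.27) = -7.39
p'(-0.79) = -1.58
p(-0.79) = -8.38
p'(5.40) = 10.80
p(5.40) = 20.16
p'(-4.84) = -9.68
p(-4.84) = 14.43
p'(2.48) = 4.96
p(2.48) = -2.85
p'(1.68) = 3.36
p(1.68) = -6.18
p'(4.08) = 8.16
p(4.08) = 7.65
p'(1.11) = 2.22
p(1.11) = -7.77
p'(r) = 2*r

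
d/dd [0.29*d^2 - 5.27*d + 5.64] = 0.58*d - 5.27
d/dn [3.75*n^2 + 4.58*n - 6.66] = 7.5*n + 4.58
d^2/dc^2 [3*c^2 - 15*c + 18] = 6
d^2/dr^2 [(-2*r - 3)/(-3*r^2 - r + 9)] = 2*((2*r + 3)*(6*r + 1)^2 - (18*r + 11)*(3*r^2 + r - 9))/(3*r^2 + r - 9)^3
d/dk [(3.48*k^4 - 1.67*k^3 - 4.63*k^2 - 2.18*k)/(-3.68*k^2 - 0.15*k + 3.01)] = (-25.6128*k^5 + 4.5796*k^4 + 42.4002*k^3 - 22.408*k^2 - 27.8726*k - 6.5618)/(13.5424*k^4 + 1.104*k^3 - 22.1311*k^2 - 0.903*k + 9.0601)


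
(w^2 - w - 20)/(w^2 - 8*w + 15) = (w + 4)/(w - 3)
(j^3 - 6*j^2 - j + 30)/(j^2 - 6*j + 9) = (j^2 - 3*j - 10)/(j - 3)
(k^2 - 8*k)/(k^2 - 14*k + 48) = k/(k - 6)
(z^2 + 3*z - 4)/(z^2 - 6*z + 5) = (z + 4)/(z - 5)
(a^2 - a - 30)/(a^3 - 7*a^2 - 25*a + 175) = (a - 6)/(a^2 - 12*a + 35)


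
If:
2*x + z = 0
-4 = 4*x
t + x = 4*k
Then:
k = t/4 - 1/4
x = -1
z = 2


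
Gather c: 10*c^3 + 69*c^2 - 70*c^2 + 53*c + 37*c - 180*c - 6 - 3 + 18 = 10*c^3 - c^2 - 90*c + 9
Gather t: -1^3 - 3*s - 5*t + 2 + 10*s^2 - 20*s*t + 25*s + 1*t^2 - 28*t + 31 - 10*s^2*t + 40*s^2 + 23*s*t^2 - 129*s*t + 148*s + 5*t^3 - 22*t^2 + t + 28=50*s^2 + 170*s + 5*t^3 + t^2*(23*s - 21) + t*(-10*s^2 - 149*s - 32) + 60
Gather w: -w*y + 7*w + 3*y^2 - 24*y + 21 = w*(7 - y) + 3*y^2 - 24*y + 21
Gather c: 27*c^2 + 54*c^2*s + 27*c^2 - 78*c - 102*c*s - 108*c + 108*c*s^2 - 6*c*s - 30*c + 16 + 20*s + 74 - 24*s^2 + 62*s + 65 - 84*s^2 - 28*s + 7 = c^2*(54*s + 54) + c*(108*s^2 - 108*s - 216) - 108*s^2 + 54*s + 162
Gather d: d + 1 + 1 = d + 2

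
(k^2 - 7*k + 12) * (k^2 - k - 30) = k^4 - 8*k^3 - 11*k^2 + 198*k - 360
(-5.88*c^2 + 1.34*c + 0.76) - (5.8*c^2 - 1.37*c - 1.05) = -11.68*c^2 + 2.71*c + 1.81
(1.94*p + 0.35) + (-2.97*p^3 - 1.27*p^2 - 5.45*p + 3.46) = -2.97*p^3 - 1.27*p^2 - 3.51*p + 3.81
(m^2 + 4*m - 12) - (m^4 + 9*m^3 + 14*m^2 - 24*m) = -m^4 - 9*m^3 - 13*m^2 + 28*m - 12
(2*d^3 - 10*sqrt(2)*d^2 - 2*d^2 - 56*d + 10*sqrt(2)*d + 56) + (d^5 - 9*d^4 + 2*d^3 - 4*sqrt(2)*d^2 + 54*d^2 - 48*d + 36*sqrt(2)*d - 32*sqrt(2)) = d^5 - 9*d^4 + 4*d^3 - 14*sqrt(2)*d^2 + 52*d^2 - 104*d + 46*sqrt(2)*d - 32*sqrt(2) + 56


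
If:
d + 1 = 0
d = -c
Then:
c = 1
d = -1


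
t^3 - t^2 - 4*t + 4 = (t - 2)*(t - 1)*(t + 2)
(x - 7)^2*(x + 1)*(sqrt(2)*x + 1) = sqrt(2)*x^4 - 13*sqrt(2)*x^3 + x^3 - 13*x^2 + 35*sqrt(2)*x^2 + 35*x + 49*sqrt(2)*x + 49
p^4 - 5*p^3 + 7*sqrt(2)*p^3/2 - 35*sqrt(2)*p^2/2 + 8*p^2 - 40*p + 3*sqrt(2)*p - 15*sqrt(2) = (p - 5)*(p + sqrt(2))^2*(p + 3*sqrt(2)/2)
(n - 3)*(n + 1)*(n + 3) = n^3 + n^2 - 9*n - 9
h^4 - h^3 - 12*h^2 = h^2*(h - 4)*(h + 3)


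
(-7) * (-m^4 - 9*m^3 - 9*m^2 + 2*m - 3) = 7*m^4 + 63*m^3 + 63*m^2 - 14*m + 21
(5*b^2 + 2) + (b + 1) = 5*b^2 + b + 3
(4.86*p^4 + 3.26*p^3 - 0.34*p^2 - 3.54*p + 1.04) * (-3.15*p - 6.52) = -15.309*p^5 - 41.9562*p^4 - 20.1842*p^3 + 13.3678*p^2 + 19.8048*p - 6.7808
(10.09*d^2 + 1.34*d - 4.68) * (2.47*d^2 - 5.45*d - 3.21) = 24.9223*d^4 - 51.6807*d^3 - 51.2515*d^2 + 21.2046*d + 15.0228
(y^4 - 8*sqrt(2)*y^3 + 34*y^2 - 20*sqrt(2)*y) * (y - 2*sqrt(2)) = y^5 - 10*sqrt(2)*y^4 + 66*y^3 - 88*sqrt(2)*y^2 + 80*y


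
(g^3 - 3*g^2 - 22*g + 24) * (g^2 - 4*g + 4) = g^5 - 7*g^4 - 6*g^3 + 100*g^2 - 184*g + 96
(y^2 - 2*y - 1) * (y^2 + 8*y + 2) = y^4 + 6*y^3 - 15*y^2 - 12*y - 2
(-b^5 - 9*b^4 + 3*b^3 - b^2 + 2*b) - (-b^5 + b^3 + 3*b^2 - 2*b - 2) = -9*b^4 + 2*b^3 - 4*b^2 + 4*b + 2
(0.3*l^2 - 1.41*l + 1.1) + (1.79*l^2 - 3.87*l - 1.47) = 2.09*l^2 - 5.28*l - 0.37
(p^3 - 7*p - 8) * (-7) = -7*p^3 + 49*p + 56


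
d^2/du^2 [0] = 0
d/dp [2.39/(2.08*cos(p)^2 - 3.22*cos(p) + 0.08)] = (9.9424*cos(p) - 7.6958)*sin(p)/(2.08*cos(p)^2 - 3.22*cos(p) + 0.08)^2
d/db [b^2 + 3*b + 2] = 2*b + 3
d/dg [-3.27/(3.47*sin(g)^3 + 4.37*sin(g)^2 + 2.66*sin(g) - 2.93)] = (34.0407*sin(g)^2 + 28.5798*sin(g) + 8.6982)*cos(g)/(3.47*sin(g)^3 + 4.37*sin(g)^2 + 2.66*sin(g) - 2.93)^2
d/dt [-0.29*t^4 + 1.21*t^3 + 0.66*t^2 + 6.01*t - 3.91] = -1.16*t^3 + 3.63*t^2 + 1.32*t + 6.01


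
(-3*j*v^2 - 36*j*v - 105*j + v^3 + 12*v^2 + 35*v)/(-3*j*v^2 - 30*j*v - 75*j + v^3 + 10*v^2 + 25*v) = (v + 7)/(v + 5)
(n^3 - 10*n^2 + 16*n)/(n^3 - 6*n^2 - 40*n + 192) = n*(n - 2)/(n^2 + 2*n - 24)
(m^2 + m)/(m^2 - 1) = m/(m - 1)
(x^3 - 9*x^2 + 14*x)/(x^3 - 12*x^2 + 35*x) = (x - 2)/(x - 5)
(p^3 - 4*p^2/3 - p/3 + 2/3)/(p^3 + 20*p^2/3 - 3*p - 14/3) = (p - 1)/(p + 7)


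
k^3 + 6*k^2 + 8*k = k*(k + 2)*(k + 4)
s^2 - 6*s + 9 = (s - 3)^2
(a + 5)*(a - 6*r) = a^2 - 6*a*r + 5*a - 30*r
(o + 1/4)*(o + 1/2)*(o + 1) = o^3 + 7*o^2/4 + 7*o/8 + 1/8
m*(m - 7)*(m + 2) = m^3 - 5*m^2 - 14*m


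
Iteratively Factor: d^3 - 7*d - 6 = (d - 3)*(d^2 + 3*d + 2) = (d - 3)*(d + 2)*(d + 1)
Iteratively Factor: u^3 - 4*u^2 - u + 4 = (u - 4)*(u^2 - 1) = (u - 4)*(u - 1)*(u + 1)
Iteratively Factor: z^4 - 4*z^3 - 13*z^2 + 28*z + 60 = (z + 2)*(z^3 - 6*z^2 - z + 30) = (z - 5)*(z + 2)*(z^2 - z - 6) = (z - 5)*(z - 3)*(z + 2)*(z + 2)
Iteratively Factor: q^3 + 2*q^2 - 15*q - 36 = (q - 4)*(q^2 + 6*q + 9) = (q - 4)*(q + 3)*(q + 3)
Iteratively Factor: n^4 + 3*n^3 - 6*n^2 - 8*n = (n + 4)*(n^3 - n^2 - 2*n) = (n + 1)*(n + 4)*(n^2 - 2*n) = (n - 2)*(n + 1)*(n + 4)*(n)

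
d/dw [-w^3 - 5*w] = -3*w^2 - 5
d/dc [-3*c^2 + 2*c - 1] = 2 - 6*c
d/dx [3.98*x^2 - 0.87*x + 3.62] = 7.96*x - 0.87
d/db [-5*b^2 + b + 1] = 1 - 10*b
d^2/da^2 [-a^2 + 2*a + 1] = -2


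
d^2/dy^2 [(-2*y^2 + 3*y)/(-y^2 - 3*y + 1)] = 2*(-9*y^3 + 6*y^2 - 9*y - 7)/(y^6 + 9*y^5 + 24*y^4 + 9*y^3 - 24*y^2 + 9*y - 1)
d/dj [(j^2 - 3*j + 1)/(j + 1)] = (j^2 + 2*j - 4)/(j^2 + 2*j + 1)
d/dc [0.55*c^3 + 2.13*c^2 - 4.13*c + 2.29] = 1.65*c^2 + 4.26*c - 4.13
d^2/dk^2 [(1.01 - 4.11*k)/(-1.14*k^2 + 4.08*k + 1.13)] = ((35.8404 - 28.1124*k)*(-1.14*k^2 + 4.08*k + 1.13) - (2.28*k - 4.08)*(4.11*k - 1.01)*(4.56*k - 8.16))/(-1.14*k^2 + 4.08*k + 1.13)^3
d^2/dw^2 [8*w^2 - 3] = 16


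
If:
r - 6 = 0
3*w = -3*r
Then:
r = 6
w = -6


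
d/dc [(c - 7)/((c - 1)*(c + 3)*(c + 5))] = 2*(-c^3 + 7*c^2 + 49*c + 17)/(c^6 + 14*c^5 + 63*c^4 + 68*c^3 - 161*c^2 - 210*c + 225)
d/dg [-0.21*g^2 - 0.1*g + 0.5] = -0.42*g - 0.1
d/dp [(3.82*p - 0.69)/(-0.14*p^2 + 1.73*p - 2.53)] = (0.5348*p^2 - 0.1932*p - 8.4709)/(0.0196*p^4 - 0.4844*p^3 + 3.7013*p^2 - 8.7538*p + 6.4009)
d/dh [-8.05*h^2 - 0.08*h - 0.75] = -16.1*h - 0.08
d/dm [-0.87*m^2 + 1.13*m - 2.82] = 1.13 - 1.74*m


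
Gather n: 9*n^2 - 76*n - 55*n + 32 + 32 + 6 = 9*n^2 - 131*n + 70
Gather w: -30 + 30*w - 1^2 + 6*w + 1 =36*w - 30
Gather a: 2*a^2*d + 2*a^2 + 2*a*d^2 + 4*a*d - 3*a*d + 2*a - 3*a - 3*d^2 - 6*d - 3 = a^2*(2*d + 2) + a*(2*d^2 + d - 1) - 3*d^2 - 6*d - 3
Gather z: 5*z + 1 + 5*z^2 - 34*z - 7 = 5*z^2 - 29*z - 6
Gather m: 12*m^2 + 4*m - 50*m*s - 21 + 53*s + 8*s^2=12*m^2 + m*(4 - 50*s) + 8*s^2 + 53*s - 21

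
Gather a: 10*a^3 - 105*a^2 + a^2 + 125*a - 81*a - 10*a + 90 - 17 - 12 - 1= 10*a^3 - 104*a^2 + 34*a + 60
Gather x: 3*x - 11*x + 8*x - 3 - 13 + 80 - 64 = 0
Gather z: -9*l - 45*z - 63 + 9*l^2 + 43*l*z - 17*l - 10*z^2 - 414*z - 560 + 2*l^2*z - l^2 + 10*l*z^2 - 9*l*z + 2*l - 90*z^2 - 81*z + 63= 8*l^2 - 24*l + z^2*(10*l - 100) + z*(2*l^2 + 34*l - 540) - 560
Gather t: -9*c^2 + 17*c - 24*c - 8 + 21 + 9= -9*c^2 - 7*c + 22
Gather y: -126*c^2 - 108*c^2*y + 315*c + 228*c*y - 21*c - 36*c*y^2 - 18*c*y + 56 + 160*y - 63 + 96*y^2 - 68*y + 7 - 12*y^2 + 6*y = -126*c^2 + 294*c + y^2*(84 - 36*c) + y*(-108*c^2 + 210*c + 98)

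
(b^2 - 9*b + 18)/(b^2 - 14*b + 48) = (b - 3)/(b - 8)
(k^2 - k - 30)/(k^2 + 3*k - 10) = (k - 6)/(k - 2)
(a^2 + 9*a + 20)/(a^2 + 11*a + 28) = (a + 5)/(a + 7)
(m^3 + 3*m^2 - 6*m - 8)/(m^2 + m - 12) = (m^2 - m - 2)/(m - 3)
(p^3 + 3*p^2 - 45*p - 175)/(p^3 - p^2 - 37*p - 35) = (p + 5)/(p + 1)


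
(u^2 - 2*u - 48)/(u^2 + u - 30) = (u - 8)/(u - 5)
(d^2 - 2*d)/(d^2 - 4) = d/(d + 2)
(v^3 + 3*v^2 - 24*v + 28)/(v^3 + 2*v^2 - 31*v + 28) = (v^2 - 4*v + 4)/(v^2 - 5*v + 4)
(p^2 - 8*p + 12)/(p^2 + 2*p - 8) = (p - 6)/(p + 4)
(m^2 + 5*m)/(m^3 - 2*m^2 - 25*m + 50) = m/(m^2 - 7*m + 10)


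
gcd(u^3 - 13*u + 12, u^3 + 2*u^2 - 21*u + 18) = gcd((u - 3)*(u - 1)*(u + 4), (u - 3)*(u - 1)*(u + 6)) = u^2 - 4*u + 3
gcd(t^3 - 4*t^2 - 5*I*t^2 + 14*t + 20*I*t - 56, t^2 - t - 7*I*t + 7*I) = t - 7*I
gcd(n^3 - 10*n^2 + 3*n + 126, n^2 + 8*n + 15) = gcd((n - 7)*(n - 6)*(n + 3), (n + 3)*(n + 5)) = n + 3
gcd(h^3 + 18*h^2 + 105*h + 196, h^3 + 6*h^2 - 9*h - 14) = h + 7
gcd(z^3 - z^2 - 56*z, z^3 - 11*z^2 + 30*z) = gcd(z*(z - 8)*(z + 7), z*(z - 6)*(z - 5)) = z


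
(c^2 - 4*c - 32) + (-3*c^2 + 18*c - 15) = -2*c^2 + 14*c - 47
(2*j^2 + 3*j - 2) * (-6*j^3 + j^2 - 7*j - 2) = -12*j^5 - 16*j^4 + j^3 - 27*j^2 + 8*j + 4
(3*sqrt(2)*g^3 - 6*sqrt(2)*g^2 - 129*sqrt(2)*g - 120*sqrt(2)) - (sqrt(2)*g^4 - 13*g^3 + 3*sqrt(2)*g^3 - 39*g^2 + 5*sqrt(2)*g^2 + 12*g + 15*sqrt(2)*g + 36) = -sqrt(2)*g^4 + 13*g^3 - 11*sqrt(2)*g^2 + 39*g^2 - 144*sqrt(2)*g - 12*g - 120*sqrt(2) - 36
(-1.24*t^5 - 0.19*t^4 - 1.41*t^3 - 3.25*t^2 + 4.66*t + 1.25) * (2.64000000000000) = -3.2736*t^5 - 0.5016*t^4 - 3.7224*t^3 - 8.58*t^2 + 12.3024*t + 3.3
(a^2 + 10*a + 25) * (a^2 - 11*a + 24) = a^4 - a^3 - 61*a^2 - 35*a + 600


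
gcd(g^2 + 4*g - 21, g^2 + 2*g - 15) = g - 3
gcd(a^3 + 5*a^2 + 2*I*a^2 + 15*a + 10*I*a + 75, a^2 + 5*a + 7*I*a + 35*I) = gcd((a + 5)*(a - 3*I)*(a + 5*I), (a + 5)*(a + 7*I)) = a + 5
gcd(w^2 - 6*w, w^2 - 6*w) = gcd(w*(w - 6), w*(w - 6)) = w^2 - 6*w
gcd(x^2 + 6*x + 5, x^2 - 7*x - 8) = x + 1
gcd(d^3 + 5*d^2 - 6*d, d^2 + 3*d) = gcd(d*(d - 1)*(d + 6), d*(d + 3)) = d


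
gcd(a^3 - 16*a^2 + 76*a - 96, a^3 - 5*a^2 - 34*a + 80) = a^2 - 10*a + 16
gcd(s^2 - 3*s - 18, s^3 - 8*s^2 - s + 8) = 1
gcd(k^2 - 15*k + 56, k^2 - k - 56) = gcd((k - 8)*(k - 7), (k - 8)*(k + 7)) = k - 8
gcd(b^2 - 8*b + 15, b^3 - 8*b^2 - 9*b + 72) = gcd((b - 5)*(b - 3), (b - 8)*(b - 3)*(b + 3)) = b - 3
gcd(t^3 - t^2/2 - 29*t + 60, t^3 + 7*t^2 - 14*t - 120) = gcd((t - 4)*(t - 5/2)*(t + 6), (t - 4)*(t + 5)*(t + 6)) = t^2 + 2*t - 24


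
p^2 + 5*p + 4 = (p + 1)*(p + 4)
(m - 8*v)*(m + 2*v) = m^2 - 6*m*v - 16*v^2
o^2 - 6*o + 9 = (o - 3)^2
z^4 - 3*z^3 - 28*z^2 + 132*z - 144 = (z - 4)*(z - 3)*(z - 2)*(z + 6)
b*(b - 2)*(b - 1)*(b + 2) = b^4 - b^3 - 4*b^2 + 4*b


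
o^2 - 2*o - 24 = (o - 6)*(o + 4)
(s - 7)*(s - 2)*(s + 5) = s^3 - 4*s^2 - 31*s + 70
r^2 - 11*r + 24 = (r - 8)*(r - 3)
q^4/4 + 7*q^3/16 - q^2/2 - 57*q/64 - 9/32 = (q/4 + 1/2)*(q - 3/2)*(q + 1/2)*(q + 3/4)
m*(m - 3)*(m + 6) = m^3 + 3*m^2 - 18*m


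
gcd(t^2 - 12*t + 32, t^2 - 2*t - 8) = t - 4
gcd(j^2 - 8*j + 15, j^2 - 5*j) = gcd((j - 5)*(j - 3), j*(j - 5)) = j - 5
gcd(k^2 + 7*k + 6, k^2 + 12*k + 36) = k + 6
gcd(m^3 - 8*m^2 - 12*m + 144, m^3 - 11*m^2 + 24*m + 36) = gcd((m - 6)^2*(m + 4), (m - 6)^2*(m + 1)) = m^2 - 12*m + 36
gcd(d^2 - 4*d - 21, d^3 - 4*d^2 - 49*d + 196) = d - 7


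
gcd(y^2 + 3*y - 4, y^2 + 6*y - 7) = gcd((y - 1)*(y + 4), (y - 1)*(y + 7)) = y - 1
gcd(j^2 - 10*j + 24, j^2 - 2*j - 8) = j - 4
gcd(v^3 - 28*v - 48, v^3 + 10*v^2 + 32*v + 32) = v^2 + 6*v + 8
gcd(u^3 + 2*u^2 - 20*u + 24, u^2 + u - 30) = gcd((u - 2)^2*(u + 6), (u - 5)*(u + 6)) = u + 6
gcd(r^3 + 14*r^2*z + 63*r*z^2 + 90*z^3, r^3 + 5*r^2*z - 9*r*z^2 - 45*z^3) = r^2 + 8*r*z + 15*z^2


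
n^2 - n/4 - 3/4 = (n - 1)*(n + 3/4)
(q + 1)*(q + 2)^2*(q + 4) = q^4 + 9*q^3 + 28*q^2 + 36*q + 16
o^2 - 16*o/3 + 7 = (o - 3)*(o - 7/3)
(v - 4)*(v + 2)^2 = v^3 - 12*v - 16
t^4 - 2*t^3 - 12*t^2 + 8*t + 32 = (t - 4)*(t - 2)*(t + 2)^2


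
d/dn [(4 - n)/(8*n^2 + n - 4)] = (-8*n^2 - n + (n - 4)*(16*n + 1) + 4)/(8*n^2 + n - 4)^2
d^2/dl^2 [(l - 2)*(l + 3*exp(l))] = 3*l*exp(l) + 2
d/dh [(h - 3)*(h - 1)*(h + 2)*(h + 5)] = 4*h^3 + 9*h^2 - 30*h - 19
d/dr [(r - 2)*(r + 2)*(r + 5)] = 3*r^2 + 10*r - 4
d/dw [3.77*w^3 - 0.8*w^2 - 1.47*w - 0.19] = 11.31*w^2 - 1.6*w - 1.47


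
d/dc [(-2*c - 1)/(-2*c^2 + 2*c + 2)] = (c^2 - c - (2*c - 1)*(2*c + 1)/2 - 1)/(-c^2 + c + 1)^2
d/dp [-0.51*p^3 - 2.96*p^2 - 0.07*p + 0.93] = -1.53*p^2 - 5.92*p - 0.07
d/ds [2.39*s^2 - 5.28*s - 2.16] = 4.78*s - 5.28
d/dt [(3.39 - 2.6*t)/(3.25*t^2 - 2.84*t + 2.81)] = (8.45*t^2 - 22.035*t + 2.3216)/(10.5625*t^4 - 18.46*t^3 + 26.3306*t^2 - 15.9608*t + 7.8961)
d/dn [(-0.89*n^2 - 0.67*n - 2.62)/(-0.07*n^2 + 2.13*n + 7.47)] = (-1.9426*n^2 - 13.6634*n + 0.575699999999999)/(0.0049*n^4 - 0.2982*n^3 + 3.4911*n^2 + 31.8222*n + 55.8009)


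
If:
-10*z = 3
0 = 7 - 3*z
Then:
No Solution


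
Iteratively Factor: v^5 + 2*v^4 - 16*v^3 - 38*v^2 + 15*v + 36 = (v + 3)*(v^4 - v^3 - 13*v^2 + v + 12) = (v + 3)^2*(v^3 - 4*v^2 - v + 4) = (v + 1)*(v + 3)^2*(v^2 - 5*v + 4) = (v - 1)*(v + 1)*(v + 3)^2*(v - 4)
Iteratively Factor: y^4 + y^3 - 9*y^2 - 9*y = (y + 1)*(y^3 - 9*y) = y*(y + 1)*(y^2 - 9) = y*(y - 3)*(y + 1)*(y + 3)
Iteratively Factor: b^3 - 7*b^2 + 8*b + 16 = (b - 4)*(b^2 - 3*b - 4) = (b - 4)^2*(b + 1)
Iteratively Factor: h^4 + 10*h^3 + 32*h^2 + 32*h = (h + 4)*(h^3 + 6*h^2 + 8*h) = (h + 2)*(h + 4)*(h^2 + 4*h) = (h + 2)*(h + 4)^2*(h)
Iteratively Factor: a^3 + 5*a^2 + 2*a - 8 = (a + 4)*(a^2 + a - 2) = (a - 1)*(a + 4)*(a + 2)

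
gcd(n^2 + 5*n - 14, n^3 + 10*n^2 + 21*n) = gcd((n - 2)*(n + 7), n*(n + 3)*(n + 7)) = n + 7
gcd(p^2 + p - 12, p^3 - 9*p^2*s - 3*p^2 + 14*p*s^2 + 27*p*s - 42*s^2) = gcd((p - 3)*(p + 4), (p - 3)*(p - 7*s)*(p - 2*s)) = p - 3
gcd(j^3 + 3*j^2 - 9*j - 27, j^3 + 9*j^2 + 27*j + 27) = j^2 + 6*j + 9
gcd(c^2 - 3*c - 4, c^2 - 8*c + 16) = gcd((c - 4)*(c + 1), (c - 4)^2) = c - 4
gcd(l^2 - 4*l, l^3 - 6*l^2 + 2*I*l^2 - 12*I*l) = l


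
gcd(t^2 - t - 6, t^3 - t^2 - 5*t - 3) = t - 3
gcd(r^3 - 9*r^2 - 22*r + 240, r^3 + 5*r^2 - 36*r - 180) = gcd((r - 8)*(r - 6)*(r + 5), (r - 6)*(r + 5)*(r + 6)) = r^2 - r - 30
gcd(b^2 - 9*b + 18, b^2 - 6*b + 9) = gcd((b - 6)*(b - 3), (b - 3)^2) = b - 3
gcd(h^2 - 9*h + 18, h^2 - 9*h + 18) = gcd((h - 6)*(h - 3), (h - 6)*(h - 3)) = h^2 - 9*h + 18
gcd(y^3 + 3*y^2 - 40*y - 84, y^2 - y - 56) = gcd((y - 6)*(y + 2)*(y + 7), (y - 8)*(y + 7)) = y + 7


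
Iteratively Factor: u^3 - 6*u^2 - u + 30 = (u - 3)*(u^2 - 3*u - 10) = (u - 3)*(u + 2)*(u - 5)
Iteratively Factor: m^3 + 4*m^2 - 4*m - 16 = (m + 2)*(m^2 + 2*m - 8) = (m + 2)*(m + 4)*(m - 2)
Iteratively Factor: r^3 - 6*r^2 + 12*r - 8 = (r - 2)*(r^2 - 4*r + 4) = (r - 2)^2*(r - 2)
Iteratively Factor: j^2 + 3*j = (j + 3)*(j)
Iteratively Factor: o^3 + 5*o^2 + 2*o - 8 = (o + 4)*(o^2 + o - 2) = (o + 2)*(o + 4)*(o - 1)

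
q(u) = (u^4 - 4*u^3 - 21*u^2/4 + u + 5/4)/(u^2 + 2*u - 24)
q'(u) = (-2*u - 2)*(u^4 - 4*u^3 - 21*u^2/4 + u + 5/4)/(u^2 + 2*u - 24)^2 + (4*u^3 - 12*u^2 - 21*u/2 + 1)/(u^2 + 2*u - 24)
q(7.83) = 28.81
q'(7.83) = 11.22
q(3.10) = 8.90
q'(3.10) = 12.30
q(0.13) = -0.05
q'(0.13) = 0.02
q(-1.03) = -0.01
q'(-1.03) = 0.21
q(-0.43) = -0.01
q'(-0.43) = -0.12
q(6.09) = 11.27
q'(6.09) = 9.33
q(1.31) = 0.64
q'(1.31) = 1.39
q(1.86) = 1.71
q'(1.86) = 2.62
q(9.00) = 43.07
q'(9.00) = 13.19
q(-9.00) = 231.90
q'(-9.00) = -2.11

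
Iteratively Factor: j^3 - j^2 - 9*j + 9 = (j - 1)*(j^2 - 9) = (j - 3)*(j - 1)*(j + 3)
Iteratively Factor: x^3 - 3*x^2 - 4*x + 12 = (x - 2)*(x^2 - x - 6) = (x - 3)*(x - 2)*(x + 2)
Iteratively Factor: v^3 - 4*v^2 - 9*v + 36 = (v - 4)*(v^2 - 9) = (v - 4)*(v + 3)*(v - 3)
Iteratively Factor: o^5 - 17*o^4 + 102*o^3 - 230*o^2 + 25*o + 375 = (o - 5)*(o^4 - 12*o^3 + 42*o^2 - 20*o - 75) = (o - 5)*(o + 1)*(o^3 - 13*o^2 + 55*o - 75) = (o - 5)^2*(o + 1)*(o^2 - 8*o + 15) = (o - 5)^3*(o + 1)*(o - 3)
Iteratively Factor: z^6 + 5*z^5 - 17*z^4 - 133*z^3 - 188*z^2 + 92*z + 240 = (z + 3)*(z^5 + 2*z^4 - 23*z^3 - 64*z^2 + 4*z + 80) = (z - 5)*(z + 3)*(z^4 + 7*z^3 + 12*z^2 - 4*z - 16) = (z - 5)*(z + 2)*(z + 3)*(z^3 + 5*z^2 + 2*z - 8) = (z - 5)*(z + 2)^2*(z + 3)*(z^2 + 3*z - 4) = (z - 5)*(z + 2)^2*(z + 3)*(z + 4)*(z - 1)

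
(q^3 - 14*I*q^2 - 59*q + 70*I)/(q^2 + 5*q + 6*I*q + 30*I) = (q^3 - 14*I*q^2 - 59*q + 70*I)/(q^2 + q*(5 + 6*I) + 30*I)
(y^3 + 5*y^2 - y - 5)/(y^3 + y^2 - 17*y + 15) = (y + 1)/(y - 3)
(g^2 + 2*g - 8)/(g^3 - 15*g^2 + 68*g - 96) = (g^2 + 2*g - 8)/(g^3 - 15*g^2 + 68*g - 96)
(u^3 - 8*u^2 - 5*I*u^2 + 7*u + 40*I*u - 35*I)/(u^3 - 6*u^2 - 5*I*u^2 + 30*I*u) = (u^2 - 8*u + 7)/(u*(u - 6))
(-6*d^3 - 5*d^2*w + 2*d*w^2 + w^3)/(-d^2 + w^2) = (-6*d^2 + d*w + w^2)/(-d + w)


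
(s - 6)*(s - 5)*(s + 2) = s^3 - 9*s^2 + 8*s + 60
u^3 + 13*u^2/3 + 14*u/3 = u*(u + 2)*(u + 7/3)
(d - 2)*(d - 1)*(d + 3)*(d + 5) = d^4 + 5*d^3 - 7*d^2 - 29*d + 30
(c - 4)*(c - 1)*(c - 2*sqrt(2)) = c^3 - 5*c^2 - 2*sqrt(2)*c^2 + 4*c + 10*sqrt(2)*c - 8*sqrt(2)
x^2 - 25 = (x - 5)*(x + 5)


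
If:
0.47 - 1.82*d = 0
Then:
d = 0.26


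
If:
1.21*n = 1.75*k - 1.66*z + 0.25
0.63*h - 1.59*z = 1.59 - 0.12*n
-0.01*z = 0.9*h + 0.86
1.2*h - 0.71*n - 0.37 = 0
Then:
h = -0.94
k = -3.05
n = -2.11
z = -1.53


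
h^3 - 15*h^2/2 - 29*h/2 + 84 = (h - 8)*(h - 3)*(h + 7/2)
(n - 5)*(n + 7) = n^2 + 2*n - 35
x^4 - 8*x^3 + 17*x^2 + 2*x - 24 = (x - 4)*(x - 3)*(x - 2)*(x + 1)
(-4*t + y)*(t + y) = -4*t^2 - 3*t*y + y^2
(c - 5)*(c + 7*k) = c^2 + 7*c*k - 5*c - 35*k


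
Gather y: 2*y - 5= 2*y - 5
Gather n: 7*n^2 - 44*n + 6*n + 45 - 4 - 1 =7*n^2 - 38*n + 40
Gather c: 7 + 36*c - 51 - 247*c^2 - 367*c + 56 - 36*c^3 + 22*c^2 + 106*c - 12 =-36*c^3 - 225*c^2 - 225*c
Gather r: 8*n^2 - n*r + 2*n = 8*n^2 - n*r + 2*n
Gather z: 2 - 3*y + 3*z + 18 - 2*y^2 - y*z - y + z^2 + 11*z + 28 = -2*y^2 - 4*y + z^2 + z*(14 - y) + 48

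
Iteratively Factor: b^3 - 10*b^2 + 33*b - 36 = (b - 3)*(b^2 - 7*b + 12) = (b - 4)*(b - 3)*(b - 3)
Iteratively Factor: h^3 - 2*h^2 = (h)*(h^2 - 2*h) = h^2*(h - 2)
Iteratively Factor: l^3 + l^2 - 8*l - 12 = (l + 2)*(l^2 - l - 6) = (l + 2)^2*(l - 3)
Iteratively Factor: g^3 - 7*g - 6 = (g + 2)*(g^2 - 2*g - 3) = (g - 3)*(g + 2)*(g + 1)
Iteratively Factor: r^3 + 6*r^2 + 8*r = (r + 4)*(r^2 + 2*r) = (r + 2)*(r + 4)*(r)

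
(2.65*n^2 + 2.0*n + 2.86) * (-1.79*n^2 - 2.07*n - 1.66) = -4.7435*n^4 - 9.0655*n^3 - 13.6584*n^2 - 9.2402*n - 4.7476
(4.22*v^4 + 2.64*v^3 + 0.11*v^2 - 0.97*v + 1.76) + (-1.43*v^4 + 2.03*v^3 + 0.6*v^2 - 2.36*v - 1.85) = 2.79*v^4 + 4.67*v^3 + 0.71*v^2 - 3.33*v - 0.0900000000000001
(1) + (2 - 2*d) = 3 - 2*d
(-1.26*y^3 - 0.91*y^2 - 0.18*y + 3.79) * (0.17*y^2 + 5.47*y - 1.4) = -0.2142*y^5 - 7.0469*y^4 - 3.2443*y^3 + 0.9337*y^2 + 20.9833*y - 5.306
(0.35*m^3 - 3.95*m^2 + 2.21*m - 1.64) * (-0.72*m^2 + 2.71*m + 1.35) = -0.252*m^5 + 3.7925*m^4 - 11.8232*m^3 + 1.8374*m^2 - 1.4609*m - 2.214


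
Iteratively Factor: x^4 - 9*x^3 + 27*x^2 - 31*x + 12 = (x - 4)*(x^3 - 5*x^2 + 7*x - 3) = (x - 4)*(x - 3)*(x^2 - 2*x + 1) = (x - 4)*(x - 3)*(x - 1)*(x - 1)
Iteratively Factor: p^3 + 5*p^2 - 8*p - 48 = (p + 4)*(p^2 + p - 12) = (p - 3)*(p + 4)*(p + 4)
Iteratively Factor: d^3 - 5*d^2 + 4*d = (d - 1)*(d^2 - 4*d) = d*(d - 1)*(d - 4)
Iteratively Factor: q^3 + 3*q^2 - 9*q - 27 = (q + 3)*(q^2 - 9) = (q + 3)^2*(q - 3)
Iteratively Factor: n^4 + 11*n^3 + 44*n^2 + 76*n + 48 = (n + 2)*(n^3 + 9*n^2 + 26*n + 24) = (n + 2)*(n + 3)*(n^2 + 6*n + 8) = (n + 2)*(n + 3)*(n + 4)*(n + 2)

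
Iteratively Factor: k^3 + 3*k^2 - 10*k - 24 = (k + 4)*(k^2 - k - 6) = (k + 2)*(k + 4)*(k - 3)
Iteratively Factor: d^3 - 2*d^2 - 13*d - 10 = (d + 1)*(d^2 - 3*d - 10) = (d + 1)*(d + 2)*(d - 5)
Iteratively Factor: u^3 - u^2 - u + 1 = (u - 1)*(u^2 - 1) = (u - 1)^2*(u + 1)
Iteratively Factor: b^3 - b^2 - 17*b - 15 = (b + 1)*(b^2 - 2*b - 15) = (b + 1)*(b + 3)*(b - 5)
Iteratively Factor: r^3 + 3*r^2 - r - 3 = (r - 1)*(r^2 + 4*r + 3) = (r - 1)*(r + 1)*(r + 3)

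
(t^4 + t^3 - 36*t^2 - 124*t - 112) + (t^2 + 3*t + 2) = t^4 + t^3 - 35*t^2 - 121*t - 110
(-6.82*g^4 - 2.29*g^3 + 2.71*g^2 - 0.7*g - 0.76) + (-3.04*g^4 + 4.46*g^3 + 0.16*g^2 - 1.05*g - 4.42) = -9.86*g^4 + 2.17*g^3 + 2.87*g^2 - 1.75*g - 5.18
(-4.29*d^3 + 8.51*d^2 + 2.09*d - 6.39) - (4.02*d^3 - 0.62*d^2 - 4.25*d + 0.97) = -8.31*d^3 + 9.13*d^2 + 6.34*d - 7.36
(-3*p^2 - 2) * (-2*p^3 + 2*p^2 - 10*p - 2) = 6*p^5 - 6*p^4 + 34*p^3 + 2*p^2 + 20*p + 4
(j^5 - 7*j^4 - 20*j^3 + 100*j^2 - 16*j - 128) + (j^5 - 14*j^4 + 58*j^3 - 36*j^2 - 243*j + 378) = 2*j^5 - 21*j^4 + 38*j^3 + 64*j^2 - 259*j + 250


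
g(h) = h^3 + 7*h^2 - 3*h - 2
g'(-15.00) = 462.00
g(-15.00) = -1757.00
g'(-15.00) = 462.00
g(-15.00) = -1757.00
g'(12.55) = 645.21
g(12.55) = 3039.52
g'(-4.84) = -0.48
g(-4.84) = 63.12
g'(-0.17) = -5.29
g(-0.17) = -1.29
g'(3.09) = 68.90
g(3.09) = 85.07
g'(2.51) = 51.04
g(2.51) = 50.38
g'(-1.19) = -15.41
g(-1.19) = 9.80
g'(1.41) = 22.70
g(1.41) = 10.49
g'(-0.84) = -12.64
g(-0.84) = 4.87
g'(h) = 3*h^2 + 14*h - 3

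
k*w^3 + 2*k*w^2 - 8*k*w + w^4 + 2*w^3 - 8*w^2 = w*(k + w)*(w - 2)*(w + 4)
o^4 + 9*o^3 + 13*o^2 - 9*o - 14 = (o - 1)*(o + 1)*(o + 2)*(o + 7)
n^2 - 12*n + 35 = (n - 7)*(n - 5)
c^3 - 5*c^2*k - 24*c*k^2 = c*(c - 8*k)*(c + 3*k)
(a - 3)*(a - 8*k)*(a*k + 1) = a^3*k - 8*a^2*k^2 - 3*a^2*k + a^2 + 24*a*k^2 - 8*a*k - 3*a + 24*k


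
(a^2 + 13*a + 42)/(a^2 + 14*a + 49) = (a + 6)/(a + 7)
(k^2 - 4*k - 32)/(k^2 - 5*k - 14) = (-k^2 + 4*k + 32)/(-k^2 + 5*k + 14)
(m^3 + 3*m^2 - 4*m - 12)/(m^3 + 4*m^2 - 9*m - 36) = (m^2 - 4)/(m^2 + m - 12)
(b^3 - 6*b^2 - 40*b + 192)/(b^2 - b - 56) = (b^2 + 2*b - 24)/(b + 7)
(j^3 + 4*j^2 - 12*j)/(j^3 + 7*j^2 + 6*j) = (j - 2)/(j + 1)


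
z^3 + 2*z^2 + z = z*(z + 1)^2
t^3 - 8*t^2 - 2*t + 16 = (t - 8)*(t - sqrt(2))*(t + sqrt(2))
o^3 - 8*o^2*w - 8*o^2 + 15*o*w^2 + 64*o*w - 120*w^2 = (o - 8)*(o - 5*w)*(o - 3*w)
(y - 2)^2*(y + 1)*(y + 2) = y^4 - y^3 - 6*y^2 + 4*y + 8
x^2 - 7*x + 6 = (x - 6)*(x - 1)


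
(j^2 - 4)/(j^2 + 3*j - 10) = (j + 2)/(j + 5)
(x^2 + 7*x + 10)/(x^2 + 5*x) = (x + 2)/x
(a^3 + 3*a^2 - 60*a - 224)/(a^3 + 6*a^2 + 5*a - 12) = (a^2 - a - 56)/(a^2 + 2*a - 3)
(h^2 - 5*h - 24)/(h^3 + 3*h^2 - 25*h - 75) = (h - 8)/(h^2 - 25)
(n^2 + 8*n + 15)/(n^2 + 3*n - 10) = (n + 3)/(n - 2)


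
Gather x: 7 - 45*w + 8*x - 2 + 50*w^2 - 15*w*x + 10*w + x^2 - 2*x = 50*w^2 - 35*w + x^2 + x*(6 - 15*w) + 5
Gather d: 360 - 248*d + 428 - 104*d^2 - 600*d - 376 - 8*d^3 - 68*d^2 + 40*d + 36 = -8*d^3 - 172*d^2 - 808*d + 448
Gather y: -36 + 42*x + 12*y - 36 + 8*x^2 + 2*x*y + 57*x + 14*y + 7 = 8*x^2 + 99*x + y*(2*x + 26) - 65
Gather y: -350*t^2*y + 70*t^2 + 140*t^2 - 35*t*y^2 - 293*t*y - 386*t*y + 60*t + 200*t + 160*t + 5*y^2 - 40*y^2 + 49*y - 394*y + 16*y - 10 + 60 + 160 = 210*t^2 + 420*t + y^2*(-35*t - 35) + y*(-350*t^2 - 679*t - 329) + 210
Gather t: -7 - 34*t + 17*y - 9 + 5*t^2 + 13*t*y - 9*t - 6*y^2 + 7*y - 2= 5*t^2 + t*(13*y - 43) - 6*y^2 + 24*y - 18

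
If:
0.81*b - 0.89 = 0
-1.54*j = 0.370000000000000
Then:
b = 1.10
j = -0.24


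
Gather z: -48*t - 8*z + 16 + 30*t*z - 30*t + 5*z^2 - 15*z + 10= -78*t + 5*z^2 + z*(30*t - 23) + 26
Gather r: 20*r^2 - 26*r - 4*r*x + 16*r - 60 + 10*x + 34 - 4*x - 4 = 20*r^2 + r*(-4*x - 10) + 6*x - 30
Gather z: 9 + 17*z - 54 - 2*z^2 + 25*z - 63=-2*z^2 + 42*z - 108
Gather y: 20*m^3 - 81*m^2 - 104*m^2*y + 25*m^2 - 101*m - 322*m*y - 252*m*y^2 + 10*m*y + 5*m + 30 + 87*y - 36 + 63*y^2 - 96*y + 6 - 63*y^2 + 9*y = 20*m^3 - 56*m^2 - 252*m*y^2 - 96*m + y*(-104*m^2 - 312*m)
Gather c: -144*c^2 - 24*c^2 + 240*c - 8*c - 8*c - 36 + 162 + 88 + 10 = -168*c^2 + 224*c + 224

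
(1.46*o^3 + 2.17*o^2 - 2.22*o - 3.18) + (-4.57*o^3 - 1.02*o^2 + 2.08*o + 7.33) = -3.11*o^3 + 1.15*o^2 - 0.14*o + 4.15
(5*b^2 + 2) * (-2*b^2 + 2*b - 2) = -10*b^4 + 10*b^3 - 14*b^2 + 4*b - 4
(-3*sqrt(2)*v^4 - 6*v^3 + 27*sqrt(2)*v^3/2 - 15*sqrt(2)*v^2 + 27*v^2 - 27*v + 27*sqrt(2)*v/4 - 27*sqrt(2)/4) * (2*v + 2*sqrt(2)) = -6*sqrt(2)*v^5 - 24*v^4 + 27*sqrt(2)*v^4 - 42*sqrt(2)*v^3 + 108*v^3 - 114*v^2 + 135*sqrt(2)*v^2/2 - 135*sqrt(2)*v/2 + 27*v - 27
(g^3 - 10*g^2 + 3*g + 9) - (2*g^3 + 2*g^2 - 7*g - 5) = -g^3 - 12*g^2 + 10*g + 14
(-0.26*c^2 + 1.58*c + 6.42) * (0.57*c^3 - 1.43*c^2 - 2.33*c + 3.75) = -0.1482*c^5 + 1.2724*c^4 + 2.0058*c^3 - 13.837*c^2 - 9.0336*c + 24.075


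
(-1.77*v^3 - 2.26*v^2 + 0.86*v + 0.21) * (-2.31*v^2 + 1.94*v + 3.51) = 4.0887*v^5 + 1.7868*v^4 - 12.5837*v^3 - 6.7493*v^2 + 3.426*v + 0.7371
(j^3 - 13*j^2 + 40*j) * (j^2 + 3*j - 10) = j^5 - 10*j^4 - 9*j^3 + 250*j^2 - 400*j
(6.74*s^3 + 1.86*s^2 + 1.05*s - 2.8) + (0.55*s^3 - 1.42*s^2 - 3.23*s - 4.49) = 7.29*s^3 + 0.44*s^2 - 2.18*s - 7.29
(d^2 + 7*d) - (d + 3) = d^2 + 6*d - 3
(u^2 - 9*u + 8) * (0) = 0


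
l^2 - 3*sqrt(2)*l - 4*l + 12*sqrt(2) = (l - 4)*(l - 3*sqrt(2))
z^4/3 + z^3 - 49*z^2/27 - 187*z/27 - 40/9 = (z/3 + 1)*(z - 8/3)*(z + 1)*(z + 5/3)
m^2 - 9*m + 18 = (m - 6)*(m - 3)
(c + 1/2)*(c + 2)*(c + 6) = c^3 + 17*c^2/2 + 16*c + 6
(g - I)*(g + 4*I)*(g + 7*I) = g^3 + 10*I*g^2 - 17*g + 28*I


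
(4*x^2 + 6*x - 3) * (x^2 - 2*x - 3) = 4*x^4 - 2*x^3 - 27*x^2 - 12*x + 9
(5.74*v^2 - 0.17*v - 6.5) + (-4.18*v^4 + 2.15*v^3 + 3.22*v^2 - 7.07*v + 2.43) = -4.18*v^4 + 2.15*v^3 + 8.96*v^2 - 7.24*v - 4.07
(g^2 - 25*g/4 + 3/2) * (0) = 0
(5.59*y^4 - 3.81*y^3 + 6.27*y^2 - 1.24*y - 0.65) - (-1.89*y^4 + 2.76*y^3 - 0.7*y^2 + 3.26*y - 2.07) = 7.48*y^4 - 6.57*y^3 + 6.97*y^2 - 4.5*y + 1.42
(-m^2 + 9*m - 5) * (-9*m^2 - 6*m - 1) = 9*m^4 - 75*m^3 - 8*m^2 + 21*m + 5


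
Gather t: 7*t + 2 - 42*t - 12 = -35*t - 10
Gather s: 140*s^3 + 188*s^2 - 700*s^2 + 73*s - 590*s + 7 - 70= 140*s^3 - 512*s^2 - 517*s - 63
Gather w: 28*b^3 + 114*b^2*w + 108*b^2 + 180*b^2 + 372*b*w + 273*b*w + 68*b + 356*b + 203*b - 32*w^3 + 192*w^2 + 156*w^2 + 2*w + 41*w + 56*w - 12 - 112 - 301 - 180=28*b^3 + 288*b^2 + 627*b - 32*w^3 + 348*w^2 + w*(114*b^2 + 645*b + 99) - 605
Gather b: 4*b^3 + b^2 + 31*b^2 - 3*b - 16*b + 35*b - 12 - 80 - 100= 4*b^3 + 32*b^2 + 16*b - 192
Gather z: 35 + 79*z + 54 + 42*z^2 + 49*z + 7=42*z^2 + 128*z + 96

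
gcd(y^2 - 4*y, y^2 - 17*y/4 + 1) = y - 4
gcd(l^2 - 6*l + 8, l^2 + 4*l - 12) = l - 2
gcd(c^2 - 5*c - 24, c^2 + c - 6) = c + 3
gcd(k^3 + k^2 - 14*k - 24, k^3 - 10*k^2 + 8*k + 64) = k^2 - 2*k - 8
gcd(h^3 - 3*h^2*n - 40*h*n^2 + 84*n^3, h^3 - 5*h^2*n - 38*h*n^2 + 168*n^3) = h^2 - h*n - 42*n^2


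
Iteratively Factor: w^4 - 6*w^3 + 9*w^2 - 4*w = (w - 4)*(w^3 - 2*w^2 + w) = (w - 4)*(w - 1)*(w^2 - w) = w*(w - 4)*(w - 1)*(w - 1)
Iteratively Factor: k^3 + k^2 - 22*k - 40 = (k + 2)*(k^2 - k - 20) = (k + 2)*(k + 4)*(k - 5)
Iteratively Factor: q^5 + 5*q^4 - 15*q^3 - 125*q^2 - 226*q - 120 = (q + 3)*(q^4 + 2*q^3 - 21*q^2 - 62*q - 40) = (q - 5)*(q + 3)*(q^3 + 7*q^2 + 14*q + 8) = (q - 5)*(q + 3)*(q + 4)*(q^2 + 3*q + 2) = (q - 5)*(q + 1)*(q + 3)*(q + 4)*(q + 2)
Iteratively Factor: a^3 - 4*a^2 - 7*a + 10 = (a + 2)*(a^2 - 6*a + 5) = (a - 5)*(a + 2)*(a - 1)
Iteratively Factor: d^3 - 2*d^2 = (d - 2)*(d^2) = d*(d - 2)*(d)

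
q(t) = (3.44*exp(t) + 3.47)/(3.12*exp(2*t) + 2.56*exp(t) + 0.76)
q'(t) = (3.44*exp(t) + 3.47)*(-6.24*exp(2*t) - 2.56*exp(t))/(3.12*exp(2*t) + 2.56*exp(t) + 0.76)^2 + 3.44*exp(t)/(3.12*exp(2*t) + 2.56*exp(t) + 0.76)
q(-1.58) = 2.94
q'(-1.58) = -1.14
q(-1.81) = 3.19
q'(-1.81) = -1.04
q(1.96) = 0.16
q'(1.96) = -0.16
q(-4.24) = 4.41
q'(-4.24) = -0.15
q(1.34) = 0.30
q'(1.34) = -0.30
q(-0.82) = 2.00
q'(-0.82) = -1.27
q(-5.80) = 4.53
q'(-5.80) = -0.03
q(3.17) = 0.05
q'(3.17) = -0.05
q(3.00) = 0.06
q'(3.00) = -0.06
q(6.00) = 0.00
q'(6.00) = 0.00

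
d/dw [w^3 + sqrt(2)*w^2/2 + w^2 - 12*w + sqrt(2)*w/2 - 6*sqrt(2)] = 3*w^2 + sqrt(2)*w + 2*w - 12 + sqrt(2)/2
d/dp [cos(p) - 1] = -sin(p)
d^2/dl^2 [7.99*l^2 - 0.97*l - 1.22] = 15.9800000000000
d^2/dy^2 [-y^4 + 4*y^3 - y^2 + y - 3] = -12*y^2 + 24*y - 2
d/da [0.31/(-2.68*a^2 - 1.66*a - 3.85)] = (1.6616*a + 0.5146)/(2.68*a^2 + 1.66*a + 3.85)^2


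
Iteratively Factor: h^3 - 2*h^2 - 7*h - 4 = (h + 1)*(h^2 - 3*h - 4) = (h + 1)^2*(h - 4)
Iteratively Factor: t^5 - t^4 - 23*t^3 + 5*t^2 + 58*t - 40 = (t - 1)*(t^4 - 23*t^2 - 18*t + 40) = (t - 1)^2*(t^3 + t^2 - 22*t - 40) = (t - 1)^2*(t + 4)*(t^2 - 3*t - 10) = (t - 5)*(t - 1)^2*(t + 4)*(t + 2)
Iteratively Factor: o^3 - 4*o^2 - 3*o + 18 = (o - 3)*(o^2 - o - 6) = (o - 3)^2*(o + 2)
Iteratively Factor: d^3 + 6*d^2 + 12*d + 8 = (d + 2)*(d^2 + 4*d + 4) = (d + 2)^2*(d + 2)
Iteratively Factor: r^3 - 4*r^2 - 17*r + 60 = (r - 5)*(r^2 + r - 12) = (r - 5)*(r - 3)*(r + 4)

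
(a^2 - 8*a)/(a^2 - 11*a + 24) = a/(a - 3)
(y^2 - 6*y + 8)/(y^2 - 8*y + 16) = (y - 2)/(y - 4)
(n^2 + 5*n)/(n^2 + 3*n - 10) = n/(n - 2)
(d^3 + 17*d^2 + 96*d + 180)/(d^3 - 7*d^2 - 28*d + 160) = (d^2 + 12*d + 36)/(d^2 - 12*d + 32)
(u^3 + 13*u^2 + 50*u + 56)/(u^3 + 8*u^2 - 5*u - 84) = (u + 2)/(u - 3)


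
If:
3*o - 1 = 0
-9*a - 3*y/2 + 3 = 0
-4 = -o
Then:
No Solution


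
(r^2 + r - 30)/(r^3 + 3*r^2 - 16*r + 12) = (r - 5)/(r^2 - 3*r + 2)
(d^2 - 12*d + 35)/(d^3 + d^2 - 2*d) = (d^2 - 12*d + 35)/(d*(d^2 + d - 2))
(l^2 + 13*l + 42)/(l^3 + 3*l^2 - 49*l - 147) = (l + 6)/(l^2 - 4*l - 21)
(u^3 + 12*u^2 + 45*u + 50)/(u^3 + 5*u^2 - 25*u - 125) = (u + 2)/(u - 5)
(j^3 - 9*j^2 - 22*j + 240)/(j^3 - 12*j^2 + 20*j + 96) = (j + 5)/(j + 2)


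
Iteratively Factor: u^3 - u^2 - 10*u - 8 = (u + 1)*(u^2 - 2*u - 8) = (u + 1)*(u + 2)*(u - 4)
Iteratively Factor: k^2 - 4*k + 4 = (k - 2)*(k - 2)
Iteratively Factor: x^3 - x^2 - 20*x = (x)*(x^2 - x - 20) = x*(x - 5)*(x + 4)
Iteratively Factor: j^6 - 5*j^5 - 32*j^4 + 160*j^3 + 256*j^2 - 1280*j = (j - 4)*(j^5 - j^4 - 36*j^3 + 16*j^2 + 320*j) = (j - 5)*(j - 4)*(j^4 + 4*j^3 - 16*j^2 - 64*j) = (j - 5)*(j - 4)*(j + 4)*(j^3 - 16*j) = (j - 5)*(j - 4)^2*(j + 4)*(j^2 + 4*j) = j*(j - 5)*(j - 4)^2*(j + 4)*(j + 4)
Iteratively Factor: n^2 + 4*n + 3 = (n + 3)*(n + 1)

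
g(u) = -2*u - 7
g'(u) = -2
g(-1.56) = -3.88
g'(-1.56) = -2.00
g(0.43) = -7.86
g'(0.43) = -2.00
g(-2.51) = -1.98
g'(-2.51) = -2.00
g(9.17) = -25.34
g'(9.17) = -2.00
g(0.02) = -7.04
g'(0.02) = -2.00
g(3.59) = -14.18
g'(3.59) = -2.00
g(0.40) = -7.80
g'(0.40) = -2.00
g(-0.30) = -6.40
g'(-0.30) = -2.00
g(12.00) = -31.00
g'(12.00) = -2.00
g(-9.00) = 11.00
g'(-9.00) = -2.00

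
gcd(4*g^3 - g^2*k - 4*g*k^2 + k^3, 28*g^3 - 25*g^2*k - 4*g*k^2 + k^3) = g - k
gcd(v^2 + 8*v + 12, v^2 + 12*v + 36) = v + 6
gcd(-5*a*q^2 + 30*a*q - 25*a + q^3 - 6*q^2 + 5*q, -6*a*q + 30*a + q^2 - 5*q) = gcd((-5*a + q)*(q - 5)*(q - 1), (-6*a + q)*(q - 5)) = q - 5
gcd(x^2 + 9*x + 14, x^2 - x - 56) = x + 7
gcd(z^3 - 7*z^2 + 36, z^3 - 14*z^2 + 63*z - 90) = z^2 - 9*z + 18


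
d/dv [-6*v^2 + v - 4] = 1 - 12*v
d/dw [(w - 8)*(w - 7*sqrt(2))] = 2*w - 7*sqrt(2) - 8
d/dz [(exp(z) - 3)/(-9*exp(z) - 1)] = -28*exp(z)/(9*exp(z) + 1)^2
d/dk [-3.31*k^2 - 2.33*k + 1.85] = -6.62*k - 2.33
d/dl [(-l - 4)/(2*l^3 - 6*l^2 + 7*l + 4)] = 2*(2*l^3 + 9*l^2 - 24*l + 12)/(4*l^6 - 24*l^5 + 64*l^4 - 68*l^3 + l^2 + 56*l + 16)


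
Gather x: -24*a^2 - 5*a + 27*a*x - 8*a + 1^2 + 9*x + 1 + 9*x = -24*a^2 - 13*a + x*(27*a + 18) + 2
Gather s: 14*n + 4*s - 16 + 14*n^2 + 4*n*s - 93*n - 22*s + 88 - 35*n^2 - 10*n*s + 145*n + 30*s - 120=-21*n^2 + 66*n + s*(12 - 6*n) - 48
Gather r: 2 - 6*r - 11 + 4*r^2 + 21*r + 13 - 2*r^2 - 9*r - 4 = 2*r^2 + 6*r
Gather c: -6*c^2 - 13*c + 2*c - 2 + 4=-6*c^2 - 11*c + 2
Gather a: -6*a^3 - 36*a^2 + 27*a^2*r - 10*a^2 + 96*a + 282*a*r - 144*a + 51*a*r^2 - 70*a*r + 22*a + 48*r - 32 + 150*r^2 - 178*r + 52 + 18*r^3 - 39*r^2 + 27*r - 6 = -6*a^3 + a^2*(27*r - 46) + a*(51*r^2 + 212*r - 26) + 18*r^3 + 111*r^2 - 103*r + 14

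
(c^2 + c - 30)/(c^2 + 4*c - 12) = (c - 5)/(c - 2)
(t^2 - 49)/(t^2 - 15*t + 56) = (t + 7)/(t - 8)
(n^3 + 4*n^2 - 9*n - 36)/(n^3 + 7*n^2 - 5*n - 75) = (n^2 + 7*n + 12)/(n^2 + 10*n + 25)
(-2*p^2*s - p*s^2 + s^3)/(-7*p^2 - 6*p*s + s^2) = s*(2*p - s)/(7*p - s)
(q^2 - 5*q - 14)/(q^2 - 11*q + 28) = (q + 2)/(q - 4)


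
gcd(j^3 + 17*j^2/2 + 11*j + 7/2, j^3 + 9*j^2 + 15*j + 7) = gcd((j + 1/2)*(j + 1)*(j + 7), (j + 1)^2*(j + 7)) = j^2 + 8*j + 7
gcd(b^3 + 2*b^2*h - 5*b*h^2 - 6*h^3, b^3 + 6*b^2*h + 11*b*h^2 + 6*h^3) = b^2 + 4*b*h + 3*h^2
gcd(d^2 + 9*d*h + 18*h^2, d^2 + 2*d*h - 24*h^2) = d + 6*h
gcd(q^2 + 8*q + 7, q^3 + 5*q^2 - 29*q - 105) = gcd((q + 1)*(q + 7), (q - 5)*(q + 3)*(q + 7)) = q + 7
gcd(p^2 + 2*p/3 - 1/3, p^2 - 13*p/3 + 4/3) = p - 1/3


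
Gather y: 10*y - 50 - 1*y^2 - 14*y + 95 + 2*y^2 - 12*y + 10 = y^2 - 16*y + 55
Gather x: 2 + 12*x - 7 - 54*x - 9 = -42*x - 14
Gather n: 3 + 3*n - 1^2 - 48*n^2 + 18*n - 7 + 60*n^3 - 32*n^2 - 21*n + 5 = 60*n^3 - 80*n^2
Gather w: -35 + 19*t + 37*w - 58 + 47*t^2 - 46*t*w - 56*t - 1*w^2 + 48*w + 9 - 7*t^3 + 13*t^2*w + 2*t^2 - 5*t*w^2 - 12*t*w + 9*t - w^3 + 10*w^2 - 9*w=-7*t^3 + 49*t^2 - 28*t - w^3 + w^2*(9 - 5*t) + w*(13*t^2 - 58*t + 76) - 84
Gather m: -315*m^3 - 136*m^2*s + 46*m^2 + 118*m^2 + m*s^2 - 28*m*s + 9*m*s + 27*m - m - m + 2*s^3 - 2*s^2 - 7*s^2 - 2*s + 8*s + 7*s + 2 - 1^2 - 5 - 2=-315*m^3 + m^2*(164 - 136*s) + m*(s^2 - 19*s + 25) + 2*s^3 - 9*s^2 + 13*s - 6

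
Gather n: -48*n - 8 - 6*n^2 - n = -6*n^2 - 49*n - 8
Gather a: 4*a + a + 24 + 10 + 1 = 5*a + 35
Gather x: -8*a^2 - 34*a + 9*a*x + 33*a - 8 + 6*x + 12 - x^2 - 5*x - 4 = -8*a^2 - a - x^2 + x*(9*a + 1)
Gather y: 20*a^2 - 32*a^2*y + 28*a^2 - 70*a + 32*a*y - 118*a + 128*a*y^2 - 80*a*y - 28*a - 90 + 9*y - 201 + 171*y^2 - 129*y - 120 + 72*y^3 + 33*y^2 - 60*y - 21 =48*a^2 - 216*a + 72*y^3 + y^2*(128*a + 204) + y*(-32*a^2 - 48*a - 180) - 432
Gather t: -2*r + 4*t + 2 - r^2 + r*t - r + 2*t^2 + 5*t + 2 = -r^2 - 3*r + 2*t^2 + t*(r + 9) + 4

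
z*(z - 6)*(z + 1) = z^3 - 5*z^2 - 6*z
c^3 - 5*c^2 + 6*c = c*(c - 3)*(c - 2)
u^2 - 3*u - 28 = (u - 7)*(u + 4)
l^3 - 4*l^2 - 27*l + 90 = (l - 6)*(l - 3)*(l + 5)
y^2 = y^2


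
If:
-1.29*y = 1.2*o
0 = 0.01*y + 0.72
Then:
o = 77.40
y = -72.00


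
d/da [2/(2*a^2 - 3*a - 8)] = 2*(3 - 4*a)/(-2*a^2 + 3*a + 8)^2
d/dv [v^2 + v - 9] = 2*v + 1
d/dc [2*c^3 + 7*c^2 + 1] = 2*c*(3*c + 7)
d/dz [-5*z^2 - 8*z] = -10*z - 8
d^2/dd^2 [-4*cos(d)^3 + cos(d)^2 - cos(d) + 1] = 4*cos(d) - 2*cos(2*d) + 9*cos(3*d)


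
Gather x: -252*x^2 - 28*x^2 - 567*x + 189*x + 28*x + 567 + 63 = -280*x^2 - 350*x + 630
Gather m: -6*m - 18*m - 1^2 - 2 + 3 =-24*m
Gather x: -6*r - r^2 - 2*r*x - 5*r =-r^2 - 2*r*x - 11*r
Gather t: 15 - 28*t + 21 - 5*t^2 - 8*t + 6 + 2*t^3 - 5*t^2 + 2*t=2*t^3 - 10*t^2 - 34*t + 42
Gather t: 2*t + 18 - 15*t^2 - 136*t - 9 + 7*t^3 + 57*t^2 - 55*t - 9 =7*t^3 + 42*t^2 - 189*t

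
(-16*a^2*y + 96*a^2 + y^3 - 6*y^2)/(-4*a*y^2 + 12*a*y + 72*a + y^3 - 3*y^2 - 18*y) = (4*a + y)/(y + 3)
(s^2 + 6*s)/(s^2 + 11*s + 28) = s*(s + 6)/(s^2 + 11*s + 28)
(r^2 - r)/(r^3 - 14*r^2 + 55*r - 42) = r/(r^2 - 13*r + 42)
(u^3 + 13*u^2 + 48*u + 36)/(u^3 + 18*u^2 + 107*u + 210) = (u^2 + 7*u + 6)/(u^2 + 12*u + 35)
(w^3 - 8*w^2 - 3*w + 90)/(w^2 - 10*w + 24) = (w^2 - 2*w - 15)/(w - 4)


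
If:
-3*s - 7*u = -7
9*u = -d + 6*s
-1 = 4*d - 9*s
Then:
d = 166/71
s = 245/213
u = 36/71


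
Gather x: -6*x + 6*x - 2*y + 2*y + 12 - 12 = 0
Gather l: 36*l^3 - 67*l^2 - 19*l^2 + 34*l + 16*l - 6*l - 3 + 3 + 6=36*l^3 - 86*l^2 + 44*l + 6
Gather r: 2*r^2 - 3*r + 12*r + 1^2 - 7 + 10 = 2*r^2 + 9*r + 4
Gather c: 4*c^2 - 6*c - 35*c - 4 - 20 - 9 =4*c^2 - 41*c - 33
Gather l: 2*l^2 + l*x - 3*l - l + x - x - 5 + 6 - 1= 2*l^2 + l*(x - 4)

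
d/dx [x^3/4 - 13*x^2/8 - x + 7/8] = 3*x^2/4 - 13*x/4 - 1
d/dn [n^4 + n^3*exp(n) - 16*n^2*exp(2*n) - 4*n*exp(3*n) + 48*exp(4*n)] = n^3*exp(n) + 4*n^3 - 32*n^2*exp(2*n) + 3*n^2*exp(n) - 12*n*exp(3*n) - 32*n*exp(2*n) + 192*exp(4*n) - 4*exp(3*n)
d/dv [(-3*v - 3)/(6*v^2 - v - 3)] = 3*(-6*v^2 + v + (v + 1)*(12*v - 1) + 3)/(-6*v^2 + v + 3)^2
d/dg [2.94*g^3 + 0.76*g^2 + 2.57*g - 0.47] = 8.82*g^2 + 1.52*g + 2.57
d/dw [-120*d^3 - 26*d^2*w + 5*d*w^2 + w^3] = -26*d^2 + 10*d*w + 3*w^2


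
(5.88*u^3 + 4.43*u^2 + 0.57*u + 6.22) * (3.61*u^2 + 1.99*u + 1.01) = 21.2268*u^5 + 27.6935*u^4 + 16.8122*u^3 + 28.0628*u^2 + 12.9535*u + 6.2822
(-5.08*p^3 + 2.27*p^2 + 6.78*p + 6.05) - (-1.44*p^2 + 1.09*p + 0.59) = -5.08*p^3 + 3.71*p^2 + 5.69*p + 5.46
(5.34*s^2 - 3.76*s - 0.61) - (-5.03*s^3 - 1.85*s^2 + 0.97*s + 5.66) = 5.03*s^3 + 7.19*s^2 - 4.73*s - 6.27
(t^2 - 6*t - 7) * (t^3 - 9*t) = t^5 - 6*t^4 - 16*t^3 + 54*t^2 + 63*t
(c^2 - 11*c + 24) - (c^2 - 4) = 28 - 11*c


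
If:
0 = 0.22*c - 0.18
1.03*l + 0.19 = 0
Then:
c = 0.82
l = -0.18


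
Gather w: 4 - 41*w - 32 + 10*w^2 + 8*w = 10*w^2 - 33*w - 28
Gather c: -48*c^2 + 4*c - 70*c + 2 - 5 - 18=-48*c^2 - 66*c - 21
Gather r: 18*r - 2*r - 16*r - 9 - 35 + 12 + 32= 0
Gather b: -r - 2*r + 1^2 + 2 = 3 - 3*r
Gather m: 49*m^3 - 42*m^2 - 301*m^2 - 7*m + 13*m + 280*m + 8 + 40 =49*m^3 - 343*m^2 + 286*m + 48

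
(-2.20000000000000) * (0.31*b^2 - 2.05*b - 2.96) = -0.682*b^2 + 4.51*b + 6.512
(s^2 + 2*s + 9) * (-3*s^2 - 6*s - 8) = -3*s^4 - 12*s^3 - 47*s^2 - 70*s - 72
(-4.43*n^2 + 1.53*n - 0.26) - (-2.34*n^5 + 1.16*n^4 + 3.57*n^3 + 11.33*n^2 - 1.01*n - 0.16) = 2.34*n^5 - 1.16*n^4 - 3.57*n^3 - 15.76*n^2 + 2.54*n - 0.1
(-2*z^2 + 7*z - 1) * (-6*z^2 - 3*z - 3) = 12*z^4 - 36*z^3 - 9*z^2 - 18*z + 3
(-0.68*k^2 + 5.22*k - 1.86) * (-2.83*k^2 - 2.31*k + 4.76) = 1.9244*k^4 - 13.2018*k^3 - 10.0312*k^2 + 29.1438*k - 8.8536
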